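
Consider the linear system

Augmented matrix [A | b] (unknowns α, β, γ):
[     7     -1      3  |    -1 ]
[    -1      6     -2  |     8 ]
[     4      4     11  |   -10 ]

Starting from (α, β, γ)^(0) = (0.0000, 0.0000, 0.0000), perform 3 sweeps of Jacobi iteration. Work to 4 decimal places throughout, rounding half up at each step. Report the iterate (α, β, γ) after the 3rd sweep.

Iteration 1:
  α = (-1 - (-1)·0.0000 - (3)·0.0000) / (7) = -0.1429
  β = (8 - (-1)·0.0000 - (-2)·0.0000) / (6) = 1.3333
  γ = (-10 - (4)·0.0000 - (4)·0.0000) / (11) = -0.9091
Iteration 2:
  α = (-1 - (-1)·1.3333 - (3)·-0.9091) / (7) = 0.4372
  β = (8 - (-1)·-0.1429 - (-2)·-0.9091) / (6) = 1.0065
  γ = (-10 - (4)·-0.1429 - (4)·1.3333) / (11) = -1.3420
Iteration 3:
  α = (-1 - (-1)·1.0065 - (3)·-1.3420) / (7) = 0.5761
  β = (8 - (-1)·0.4372 - (-2)·-1.3420) / (6) = 0.9589
  γ = (-10 - (4)·0.4372 - (4)·1.0065) / (11) = -1.4341

(0.5761, 0.9589, -1.4341)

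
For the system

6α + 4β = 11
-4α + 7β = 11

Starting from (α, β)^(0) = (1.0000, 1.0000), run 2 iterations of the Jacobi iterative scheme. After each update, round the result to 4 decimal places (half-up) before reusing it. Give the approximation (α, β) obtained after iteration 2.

Iteration 1:
  α = (11 - (4)·1.0000) / (6) = 1.1667
  β = (11 - (-4)·1.0000) / (7) = 2.1429
Iteration 2:
  α = (11 - (4)·2.1429) / (6) = 0.4047
  β = (11 - (-4)·1.1667) / (7) = 2.2381

(0.4047, 2.2381)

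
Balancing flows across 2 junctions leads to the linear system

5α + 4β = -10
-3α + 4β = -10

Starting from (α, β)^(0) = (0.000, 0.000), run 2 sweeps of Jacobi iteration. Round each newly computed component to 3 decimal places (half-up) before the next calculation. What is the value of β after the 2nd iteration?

Iteration 1:
  α = (-10 - (4)·0.000) / (5) = -2.000
  β = (-10 - (-3)·0.000) / (4) = -2.500
Iteration 2:
  α = (-10 - (4)·-2.500) / (5) = 0.000
  β = (-10 - (-3)·-2.000) / (4) = -4.000

-4.000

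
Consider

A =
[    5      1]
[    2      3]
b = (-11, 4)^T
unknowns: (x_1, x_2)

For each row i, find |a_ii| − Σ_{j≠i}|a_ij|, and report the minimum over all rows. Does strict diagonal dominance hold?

row 1: |5| − (1) = 4
row 2: |3| − (2) = 1
minimum over rows = 1 → strictly diagonally dominant (convergence guaranteed)

1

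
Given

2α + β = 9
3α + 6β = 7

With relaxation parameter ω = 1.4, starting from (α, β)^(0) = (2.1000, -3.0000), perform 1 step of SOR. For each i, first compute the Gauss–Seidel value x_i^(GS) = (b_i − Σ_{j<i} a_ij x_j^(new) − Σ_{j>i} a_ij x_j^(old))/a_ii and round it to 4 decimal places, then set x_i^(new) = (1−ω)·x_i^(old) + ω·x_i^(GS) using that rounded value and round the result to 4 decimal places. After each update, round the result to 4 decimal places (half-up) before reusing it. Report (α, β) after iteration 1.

(7.5600, -2.4586)

Iteration 1:
  α: GS value = (9 - (1)·-3.0000) / (2) = 6.0000;  α ← (1−ω)·2.1000 + ω·6.0000 = 7.5600
  β: GS value = (7 - (3)·7.5600) / (6) = -2.6133;  β ← (1−ω)·-3.0000 + ω·-2.6133 = -2.4586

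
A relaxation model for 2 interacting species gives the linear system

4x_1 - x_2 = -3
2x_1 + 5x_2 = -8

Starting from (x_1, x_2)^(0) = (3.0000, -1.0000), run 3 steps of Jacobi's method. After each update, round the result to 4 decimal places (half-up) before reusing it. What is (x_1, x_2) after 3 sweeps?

(-1.0500, -1.0200)

Iteration 1:
  x_1 = (-3 - (-1)·-1.0000) / (4) = -1.0000
  x_2 = (-8 - (2)·3.0000) / (5) = -2.8000
Iteration 2:
  x_1 = (-3 - (-1)·-2.8000) / (4) = -1.4500
  x_2 = (-8 - (2)·-1.0000) / (5) = -1.2000
Iteration 3:
  x_1 = (-3 - (-1)·-1.2000) / (4) = -1.0500
  x_2 = (-8 - (2)·-1.4500) / (5) = -1.0200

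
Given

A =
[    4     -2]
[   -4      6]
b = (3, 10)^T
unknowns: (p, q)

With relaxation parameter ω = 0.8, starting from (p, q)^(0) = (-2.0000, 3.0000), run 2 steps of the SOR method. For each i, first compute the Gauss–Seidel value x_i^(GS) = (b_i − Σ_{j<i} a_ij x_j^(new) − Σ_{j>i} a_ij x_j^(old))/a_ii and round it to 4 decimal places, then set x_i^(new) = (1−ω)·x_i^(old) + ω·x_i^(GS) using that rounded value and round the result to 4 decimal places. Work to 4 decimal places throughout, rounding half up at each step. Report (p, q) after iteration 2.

Iteration 1:
  p: GS value = (3 - (-2)·3.0000) / (4) = 2.2500;  p ← (1−ω)·-2.0000 + ω·2.2500 = 1.4000
  q: GS value = (10 - (-4)·1.4000) / (6) = 2.6000;  q ← (1−ω)·3.0000 + ω·2.6000 = 2.6800
Iteration 2:
  p: GS value = (3 - (-2)·2.6800) / (4) = 2.0900;  p ← (1−ω)·1.4000 + ω·2.0900 = 1.9520
  q: GS value = (10 - (-4)·1.9520) / (6) = 2.9680;  q ← (1−ω)·2.6800 + ω·2.9680 = 2.9104

(1.9520, 2.9104)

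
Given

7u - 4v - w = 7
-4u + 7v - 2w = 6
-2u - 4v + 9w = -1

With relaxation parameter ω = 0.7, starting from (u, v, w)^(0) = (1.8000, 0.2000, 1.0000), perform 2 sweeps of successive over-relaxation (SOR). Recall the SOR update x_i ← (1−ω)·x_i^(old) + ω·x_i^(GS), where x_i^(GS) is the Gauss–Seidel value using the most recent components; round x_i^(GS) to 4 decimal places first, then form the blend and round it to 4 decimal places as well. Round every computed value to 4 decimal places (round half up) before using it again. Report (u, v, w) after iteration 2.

(1.7860, 1.9203, 1.0637)

Iteration 1:
  u: GS value = (7 - (-4)·0.2000 - (-1)·1.0000) / (7) = 1.2571;  u ← (1−ω)·1.8000 + ω·1.2571 = 1.4200
  v: GS value = (6 - (-4)·1.4200 - (-2)·1.0000) / (7) = 1.9543;  v ← (1−ω)·0.2000 + ω·1.9543 = 1.4280
  w: GS value = (-1 - (-2)·1.4200 - (-4)·1.4280) / (9) = 0.8391;  w ← (1−ω)·1.0000 + ω·0.8391 = 0.8874
Iteration 2:
  u: GS value = (7 - (-4)·1.4280 - (-1)·0.8874) / (7) = 1.9428;  u ← (1−ω)·1.4200 + ω·1.9428 = 1.7860
  v: GS value = (6 - (-4)·1.7860 - (-2)·0.8874) / (7) = 2.1313;  v ← (1−ω)·1.4280 + ω·2.1313 = 1.9203
  w: GS value = (-1 - (-2)·1.7860 - (-4)·1.9203) / (9) = 1.1392;  w ← (1−ω)·0.8874 + ω·1.1392 = 1.0637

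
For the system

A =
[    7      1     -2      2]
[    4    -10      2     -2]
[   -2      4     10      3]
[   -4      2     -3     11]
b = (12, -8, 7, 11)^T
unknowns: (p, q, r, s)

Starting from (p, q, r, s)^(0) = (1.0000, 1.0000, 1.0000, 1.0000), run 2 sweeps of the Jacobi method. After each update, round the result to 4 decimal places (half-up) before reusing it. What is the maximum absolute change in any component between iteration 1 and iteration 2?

0.3870

Iteration 1:
  p = (12 - (1)·1.0000 - (-2)·1.0000 - (2)·1.0000) / (7) = 1.5714
  q = (-8 - (4)·1.0000 - (2)·1.0000 - (-2)·1.0000) / (-10) = 1.2000
  r = (7 - (-2)·1.0000 - (4)·1.0000 - (3)·1.0000) / (10) = 0.2000
  s = (11 - (-4)·1.0000 - (2)·1.0000 - (-3)·1.0000) / (11) = 1.4545
Iteration 2:
  p = (12 - (1)·1.2000 - (-2)·0.2000 - (2)·1.4545) / (7) = 1.1844
  q = (-8 - (4)·1.5714 - (2)·0.2000 - (-2)·1.4545) / (-10) = 1.1777
  r = (7 - (-2)·1.5714 - (4)·1.2000 - (3)·1.4545) / (10) = 0.0979
  s = (11 - (-4)·1.5714 - (2)·1.2000 - (-3)·0.2000) / (11) = 1.4078
Change: (-0.3870, -0.0223, -0.1021, -0.0467) → max |·| = 0.3870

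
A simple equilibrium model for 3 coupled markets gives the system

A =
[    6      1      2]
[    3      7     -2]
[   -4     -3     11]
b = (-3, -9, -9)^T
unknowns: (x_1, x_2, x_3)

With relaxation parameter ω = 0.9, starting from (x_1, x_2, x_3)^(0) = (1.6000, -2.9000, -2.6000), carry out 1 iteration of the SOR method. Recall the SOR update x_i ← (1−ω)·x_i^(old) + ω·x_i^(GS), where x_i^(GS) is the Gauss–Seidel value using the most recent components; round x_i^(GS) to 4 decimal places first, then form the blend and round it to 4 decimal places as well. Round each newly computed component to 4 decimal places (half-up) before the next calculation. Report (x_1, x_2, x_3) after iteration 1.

(0.9250, -2.4725, -1.3005)

Iteration 1:
  x_1: GS value = (-3 - (1)·-2.9000 - (2)·-2.6000) / (6) = 0.8500;  x_1 ← (1−ω)·1.6000 + ω·0.8500 = 0.9250
  x_2: GS value = (-9 - (3)·0.9250 - (-2)·-2.6000) / (7) = -2.4250;  x_2 ← (1−ω)·-2.9000 + ω·-2.4250 = -2.4725
  x_3: GS value = (-9 - (-4)·0.9250 - (-3)·-2.4725) / (11) = -1.1561;  x_3 ← (1−ω)·-2.6000 + ω·-1.1561 = -1.3005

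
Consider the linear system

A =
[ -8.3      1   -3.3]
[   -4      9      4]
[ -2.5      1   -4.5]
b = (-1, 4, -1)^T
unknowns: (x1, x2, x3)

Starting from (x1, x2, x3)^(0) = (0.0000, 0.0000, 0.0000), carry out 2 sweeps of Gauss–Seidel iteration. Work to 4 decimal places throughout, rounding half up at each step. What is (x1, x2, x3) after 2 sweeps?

(0.0748, 0.3595, 0.2606)

Iteration 1:
  x1 = (-1 - (1)·0.0000 - (-3.3)·0.0000) / (-8.3) = 0.1205
  x2 = (4 - (-4)·0.1205 - (4)·0.0000) / (9) = 0.4980
  x3 = (-1 - (-2.5)·0.1205 - (1)·0.4980) / (-4.5) = 0.2659
Iteration 2:
  x1 = (-1 - (1)·0.4980 - (-3.3)·0.2659) / (-8.3) = 0.0748
  x2 = (4 - (-4)·0.0748 - (4)·0.2659) / (9) = 0.3595
  x3 = (-1 - (-2.5)·0.0748 - (1)·0.3595) / (-4.5) = 0.2606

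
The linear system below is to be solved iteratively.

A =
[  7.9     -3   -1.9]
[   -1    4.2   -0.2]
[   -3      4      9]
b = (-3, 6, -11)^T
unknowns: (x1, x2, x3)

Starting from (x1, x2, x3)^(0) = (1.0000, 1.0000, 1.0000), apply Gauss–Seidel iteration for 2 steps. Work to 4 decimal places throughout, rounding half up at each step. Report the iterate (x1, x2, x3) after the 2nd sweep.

(-0.2360, 1.2855, -1.8722)

Iteration 1:
  x1 = (-3 - (-3)·1.0000 - (-1.9)·1.0000) / (7.9) = 0.2405
  x2 = (6 - (-1)·0.2405 - (-0.2)·1.0000) / (4.2) = 1.5335
  x3 = (-11 - (-3)·0.2405 - (4)·1.5335) / (9) = -1.8236
Iteration 2:
  x1 = (-3 - (-3)·1.5335 - (-1.9)·-1.8236) / (7.9) = -0.2360
  x2 = (6 - (-1)·-0.2360 - (-0.2)·-1.8236) / (4.2) = 1.2855
  x3 = (-11 - (-3)·-0.2360 - (4)·1.2855) / (9) = -1.8722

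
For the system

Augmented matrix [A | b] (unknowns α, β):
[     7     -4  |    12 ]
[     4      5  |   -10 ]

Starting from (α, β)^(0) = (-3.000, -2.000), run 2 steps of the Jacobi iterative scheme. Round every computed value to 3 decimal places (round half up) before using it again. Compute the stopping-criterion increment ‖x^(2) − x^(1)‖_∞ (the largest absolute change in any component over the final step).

Iteration 1:
  α = (12 - (-4)·-2.000) / (7) = 0.571
  β = (-10 - (4)·-3.000) / (5) = 0.400
Iteration 2:
  α = (12 - (-4)·0.400) / (7) = 1.943
  β = (-10 - (4)·0.571) / (5) = -2.457
Change: (1.372, -2.857) → max |·| = 2.857

2.857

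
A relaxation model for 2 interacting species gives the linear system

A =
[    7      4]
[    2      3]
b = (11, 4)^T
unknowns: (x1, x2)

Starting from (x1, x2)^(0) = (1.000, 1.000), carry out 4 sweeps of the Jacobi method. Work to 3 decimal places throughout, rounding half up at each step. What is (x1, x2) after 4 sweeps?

Iteration 1:
  x1 = (11 - (4)·1.000) / (7) = 1.000
  x2 = (4 - (2)·1.000) / (3) = 0.667
Iteration 2:
  x1 = (11 - (4)·0.667) / (7) = 1.190
  x2 = (4 - (2)·1.000) / (3) = 0.667
Iteration 3:
  x1 = (11 - (4)·0.667) / (7) = 1.190
  x2 = (4 - (2)·1.190) / (3) = 0.540
Iteration 4:
  x1 = (11 - (4)·0.540) / (7) = 1.263
  x2 = (4 - (2)·1.190) / (3) = 0.540

(1.263, 0.540)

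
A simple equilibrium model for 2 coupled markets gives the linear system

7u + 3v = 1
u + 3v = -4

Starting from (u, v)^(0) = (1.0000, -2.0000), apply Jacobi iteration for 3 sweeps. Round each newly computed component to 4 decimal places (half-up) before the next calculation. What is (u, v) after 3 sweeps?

Iteration 1:
  u = (1 - (3)·-2.0000) / (7) = 1.0000
  v = (-4 - (1)·1.0000) / (3) = -1.6667
Iteration 2:
  u = (1 - (3)·-1.6667) / (7) = 0.8572
  v = (-4 - (1)·1.0000) / (3) = -1.6667
Iteration 3:
  u = (1 - (3)·-1.6667) / (7) = 0.8572
  v = (-4 - (1)·0.8572) / (3) = -1.6191

(0.8572, -1.6191)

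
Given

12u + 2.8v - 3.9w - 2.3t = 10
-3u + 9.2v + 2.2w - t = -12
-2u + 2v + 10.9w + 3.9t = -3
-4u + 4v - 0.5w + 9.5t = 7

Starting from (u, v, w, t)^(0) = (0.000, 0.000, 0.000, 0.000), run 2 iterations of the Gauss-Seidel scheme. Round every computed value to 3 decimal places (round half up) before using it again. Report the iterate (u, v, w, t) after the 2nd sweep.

Iteration 1:
  u = (10 - (2.8)·0.000 - (-3.9)·0.000 - (-2.3)·0.000) / (12) = 0.833
  v = (-12 - (-3)·0.833 - (2.2)·0.000 - (-1)·0.000) / (9.2) = -1.033
  w = (-3 - (-2)·0.833 - (2)·-1.033 - (3.9)·0.000) / (10.9) = 0.067
  t = (7 - (-4)·0.833 - (4)·-1.033 - (-0.5)·0.067) / (9.5) = 1.526
Iteration 2:
  u = (10 - (2.8)·-1.033 - (-3.9)·0.067 - (-2.3)·1.526) / (12) = 1.389
  v = (-12 - (-3)·1.389 - (2.2)·0.067 - (-1)·1.526) / (9.2) = -0.702
  w = (-3 - (-2)·1.389 - (2)·-0.702 - (3.9)·1.526) / (10.9) = -0.438
  t = (7 - (-4)·1.389 - (4)·-0.702 - (-0.5)·-0.438) / (9.5) = 1.594

(1.389, -0.702, -0.438, 1.594)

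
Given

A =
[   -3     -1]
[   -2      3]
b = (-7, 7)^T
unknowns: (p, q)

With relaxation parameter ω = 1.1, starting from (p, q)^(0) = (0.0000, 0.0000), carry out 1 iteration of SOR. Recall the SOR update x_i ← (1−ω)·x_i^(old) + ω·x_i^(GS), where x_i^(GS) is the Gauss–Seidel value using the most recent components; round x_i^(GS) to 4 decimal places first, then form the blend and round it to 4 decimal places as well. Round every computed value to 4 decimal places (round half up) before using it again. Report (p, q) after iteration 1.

(2.5666, 4.4488)

Iteration 1:
  p: GS value = (-7 - (-1)·0.0000) / (-3) = 2.3333;  p ← (1−ω)·0.0000 + ω·2.3333 = 2.5666
  q: GS value = (7 - (-2)·2.5666) / (3) = 4.0444;  q ← (1−ω)·0.0000 + ω·4.0444 = 4.4488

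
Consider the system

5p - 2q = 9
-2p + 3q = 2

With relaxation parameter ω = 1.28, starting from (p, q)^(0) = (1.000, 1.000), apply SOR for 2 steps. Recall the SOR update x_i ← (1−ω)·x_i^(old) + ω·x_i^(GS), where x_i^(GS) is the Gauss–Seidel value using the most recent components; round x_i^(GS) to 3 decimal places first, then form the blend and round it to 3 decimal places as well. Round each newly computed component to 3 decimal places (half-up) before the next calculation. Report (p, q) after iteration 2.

Iteration 1:
  p: GS value = (9 - (-2)·1.000) / (5) = 2.200;  p ← (1−ω)·1.000 + ω·2.200 = 2.536
  q: GS value = (2 - (-2)·2.536) / (3) = 2.357;  q ← (1−ω)·1.000 + ω·2.357 = 2.737
Iteration 2:
  p: GS value = (9 - (-2)·2.737) / (5) = 2.895;  p ← (1−ω)·2.536 + ω·2.895 = 2.996
  q: GS value = (2 - (-2)·2.996) / (3) = 2.664;  q ← (1−ω)·2.737 + ω·2.664 = 2.644

(2.996, 2.644)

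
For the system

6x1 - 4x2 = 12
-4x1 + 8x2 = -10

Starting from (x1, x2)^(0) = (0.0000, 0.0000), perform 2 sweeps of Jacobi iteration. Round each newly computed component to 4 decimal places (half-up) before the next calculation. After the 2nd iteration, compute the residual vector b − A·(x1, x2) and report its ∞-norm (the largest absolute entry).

Iteration 1:
  x1 = (12 - (-4)·0.0000) / (6) = 2.0000
  x2 = (-10 - (-4)·0.0000) / (8) = -1.2500
Iteration 2:
  x1 = (12 - (-4)·-1.2500) / (6) = 1.1667
  x2 = (-10 - (-4)·2.0000) / (8) = -0.2500
Residual b − A·x = (3.9998, -3.3332); ∞-norm = 3.9998

3.9998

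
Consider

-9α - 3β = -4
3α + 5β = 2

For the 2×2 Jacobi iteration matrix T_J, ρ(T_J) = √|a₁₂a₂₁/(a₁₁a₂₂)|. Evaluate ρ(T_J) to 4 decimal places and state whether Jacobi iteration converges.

0.4472

a₁₂a₂₁/(a₁₁a₂₂) = (-3)·(3) / ((-9)·(5)) = 0.200000
ρ = √|0.200000| = √0.200000 = 0.4472
ρ < 1, so Jacobi converges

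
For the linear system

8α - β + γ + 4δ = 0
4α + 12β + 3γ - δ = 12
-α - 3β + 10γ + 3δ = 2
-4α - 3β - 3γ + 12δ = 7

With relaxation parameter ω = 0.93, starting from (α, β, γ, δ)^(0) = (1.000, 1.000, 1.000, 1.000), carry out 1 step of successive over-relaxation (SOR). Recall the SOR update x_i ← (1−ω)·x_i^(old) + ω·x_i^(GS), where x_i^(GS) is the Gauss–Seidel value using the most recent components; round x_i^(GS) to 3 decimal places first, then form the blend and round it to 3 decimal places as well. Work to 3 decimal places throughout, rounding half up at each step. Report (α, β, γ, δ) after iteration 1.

(-0.395, 0.967, 0.210, 0.764)

Iteration 1:
  α: GS value = (0 - (-1)·1.000 - (1)·1.000 - (4)·1.000) / (8) = -0.500;  α ← (1−ω)·1.000 + ω·-0.500 = -0.395
  β: GS value = (12 - (4)·-0.395 - (3)·1.000 - (-1)·1.000) / (12) = 0.965;  β ← (1−ω)·1.000 + ω·0.965 = 0.967
  γ: GS value = (2 - (-1)·-0.395 - (-3)·0.967 - (3)·1.000) / (10) = 0.151;  γ ← (1−ω)·1.000 + ω·0.151 = 0.210
  δ: GS value = (7 - (-4)·-0.395 - (-3)·0.967 - (-3)·0.210) / (12) = 0.746;  δ ← (1−ω)·1.000 + ω·0.746 = 0.764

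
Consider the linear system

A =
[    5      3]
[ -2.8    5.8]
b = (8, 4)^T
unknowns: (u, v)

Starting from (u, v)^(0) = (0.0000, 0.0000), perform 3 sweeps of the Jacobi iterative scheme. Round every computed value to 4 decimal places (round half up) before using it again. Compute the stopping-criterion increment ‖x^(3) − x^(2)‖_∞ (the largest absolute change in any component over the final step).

0.4635

Iteration 1:
  u = (8 - (3)·0.0000) / (5) = 1.6000
  v = (4 - (-2.8)·0.0000) / (5.8) = 0.6897
Iteration 2:
  u = (8 - (3)·0.6897) / (5) = 1.1862
  v = (4 - (-2.8)·1.6000) / (5.8) = 1.4621
Iteration 3:
  u = (8 - (3)·1.4621) / (5) = 0.7227
  v = (4 - (-2.8)·1.1862) / (5.8) = 1.2623
Change: (-0.4635, -0.1998) → max |·| = 0.4635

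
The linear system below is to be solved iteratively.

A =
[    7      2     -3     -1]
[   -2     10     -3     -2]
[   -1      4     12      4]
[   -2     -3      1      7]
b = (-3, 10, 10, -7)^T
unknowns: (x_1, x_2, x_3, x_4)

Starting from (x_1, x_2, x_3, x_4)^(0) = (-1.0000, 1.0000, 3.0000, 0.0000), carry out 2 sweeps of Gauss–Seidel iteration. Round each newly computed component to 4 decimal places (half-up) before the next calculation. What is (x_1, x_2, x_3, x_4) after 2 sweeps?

Iteration 1:
  x_1 = (-3 - (2)·1.0000 - (-3)·3.0000 - (-1)·0.0000) / (7) = 0.5714
  x_2 = (10 - (-2)·0.5714 - (-3)·3.0000 - (-2)·0.0000) / (10) = 2.0143
  x_3 = (10 - (-1)·0.5714 - (4)·2.0143 - (4)·0.0000) / (12) = 0.2095
  x_4 = (-7 - (-2)·0.5714 - (-3)·2.0143 - (1)·0.2095) / (7) = -0.0034
Iteration 2:
  x_1 = (-3 - (2)·2.0143 - (-3)·0.2095 - (-1)·-0.0034) / (7) = -0.9148
  x_2 = (10 - (-2)·-0.9148 - (-3)·0.2095 - (-2)·-0.0034) / (10) = 0.8792
  x_3 = (10 - (-1)·-0.9148 - (4)·0.8792 - (4)·-0.0034) / (12) = 0.4652
  x_4 = (-7 - (-2)·-0.9148 - (-3)·0.8792 - (1)·0.4652) / (7) = -0.9510

(-0.9148, 0.8792, 0.4652, -0.9510)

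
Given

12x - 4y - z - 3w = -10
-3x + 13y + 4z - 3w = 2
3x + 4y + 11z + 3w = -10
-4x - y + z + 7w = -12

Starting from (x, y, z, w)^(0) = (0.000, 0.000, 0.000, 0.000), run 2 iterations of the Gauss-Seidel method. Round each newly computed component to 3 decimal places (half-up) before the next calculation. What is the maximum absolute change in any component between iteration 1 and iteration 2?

0.886

Iteration 1:
  x = (-10 - (-4)·0.000 - (-1)·0.000 - (-3)·0.000) / (12) = -0.833
  y = (2 - (-3)·-0.833 - (4)·0.000 - (-3)·0.000) / (13) = -0.038
  z = (-10 - (3)·-0.833 - (4)·-0.038 - (3)·0.000) / (11) = -0.668
  w = (-12 - (-4)·-0.833 - (-1)·-0.038 - (1)·-0.668) / (7) = -2.100
Iteration 2:
  x = (-10 - (-4)·-0.038 - (-1)·-0.668 - (-3)·-2.100) / (12) = -1.427
  y = (2 - (-3)·-1.427 - (4)·-0.668 - (-3)·-2.100) / (13) = -0.455
  z = (-10 - (3)·-1.427 - (4)·-0.455 - (3)·-2.100) / (11) = 0.218
  w = (-12 - (-4)·-1.427 - (-1)·-0.455 - (1)·0.218) / (7) = -2.626
Change: (-0.594, -0.417, 0.886, -0.526) → max |·| = 0.886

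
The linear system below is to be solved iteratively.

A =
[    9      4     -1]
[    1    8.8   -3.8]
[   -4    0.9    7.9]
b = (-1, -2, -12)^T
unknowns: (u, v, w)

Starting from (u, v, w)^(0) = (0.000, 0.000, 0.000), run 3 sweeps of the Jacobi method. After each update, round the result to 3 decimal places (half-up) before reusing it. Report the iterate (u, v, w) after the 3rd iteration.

(0.104, -0.876, -1.510)

Iteration 1:
  u = (-1 - (4)·0.000 - (-1)·0.000) / (9) = -0.111
  v = (-2 - (1)·0.000 - (-3.8)·0.000) / (8.8) = -0.227
  w = (-12 - (-4)·0.000 - (0.9)·0.000) / (7.9) = -1.519
Iteration 2:
  u = (-1 - (4)·-0.227 - (-1)·-1.519) / (9) = -0.179
  v = (-2 - (1)·-0.111 - (-3.8)·-1.519) / (8.8) = -0.871
  w = (-12 - (-4)·-0.111 - (0.9)·-0.227) / (7.9) = -1.549
Iteration 3:
  u = (-1 - (4)·-0.871 - (-1)·-1.549) / (9) = 0.104
  v = (-2 - (1)·-0.179 - (-3.8)·-1.549) / (8.8) = -0.876
  w = (-12 - (-4)·-0.179 - (0.9)·-0.871) / (7.9) = -1.510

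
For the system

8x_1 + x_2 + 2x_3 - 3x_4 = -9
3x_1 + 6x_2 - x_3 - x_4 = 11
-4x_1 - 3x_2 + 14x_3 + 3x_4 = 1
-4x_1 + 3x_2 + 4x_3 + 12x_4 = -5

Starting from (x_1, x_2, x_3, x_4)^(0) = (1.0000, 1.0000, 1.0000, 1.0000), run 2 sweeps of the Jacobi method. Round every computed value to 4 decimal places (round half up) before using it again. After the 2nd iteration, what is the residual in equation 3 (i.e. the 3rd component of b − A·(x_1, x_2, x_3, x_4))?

Iteration 1:
  x_1 = (-9 - (1)·1.0000 - (2)·1.0000 - (-3)·1.0000) / (8) = -1.1250
  x_2 = (11 - (3)·1.0000 - (-1)·1.0000 - (-1)·1.0000) / (6) = 1.6667
  x_3 = (1 - (-4)·1.0000 - (-3)·1.0000 - (3)·1.0000) / (14) = 0.3571
  x_4 = (-5 - (-4)·1.0000 - (3)·1.0000 - (4)·1.0000) / (12) = -0.6667
Iteration 2:
  x_1 = (-9 - (1)·1.6667 - (2)·0.3571 - (-3)·-0.6667) / (8) = -1.6726
  x_2 = (11 - (3)·-1.1250 - (-1)·0.3571 - (-1)·-0.6667) / (6) = 2.3442
  x_3 = (1 - (-4)·-1.1250 - (-3)·1.6667 - (3)·-0.6667) / (14) = 0.2500
  x_4 = (-5 - (-4)·-1.1250 - (3)·1.6667 - (4)·0.3571) / (12) = -1.3274
Residual b − A·x = (-2.4456, 0.8752, 1.8244, -3.7942)

1.8244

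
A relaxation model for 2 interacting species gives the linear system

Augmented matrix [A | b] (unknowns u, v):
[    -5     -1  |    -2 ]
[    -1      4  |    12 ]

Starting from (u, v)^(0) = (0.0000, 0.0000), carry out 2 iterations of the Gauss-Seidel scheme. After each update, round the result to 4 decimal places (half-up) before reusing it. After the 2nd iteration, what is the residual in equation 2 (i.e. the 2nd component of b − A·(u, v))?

0.0000

Iteration 1:
  u = (-2 - (-1)·0.0000) / (-5) = 0.4000
  v = (12 - (-1)·0.4000) / (4) = 3.1000
Iteration 2:
  u = (-2 - (-1)·3.1000) / (-5) = -0.2200
  v = (12 - (-1)·-0.2200) / (4) = 2.9450
Residual b − A·x = (-0.1550, 0.0000)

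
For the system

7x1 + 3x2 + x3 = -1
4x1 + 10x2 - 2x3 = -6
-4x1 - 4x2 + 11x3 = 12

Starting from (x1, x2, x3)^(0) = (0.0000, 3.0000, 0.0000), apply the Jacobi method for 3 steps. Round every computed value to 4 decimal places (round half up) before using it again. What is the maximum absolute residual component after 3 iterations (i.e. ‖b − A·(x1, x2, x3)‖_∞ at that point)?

Iteration 1:
  x1 = (-1 - (3)·3.0000 - (1)·0.0000) / (7) = -1.4286
  x2 = (-6 - (4)·0.0000 - (-2)·0.0000) / (10) = -0.6000
  x3 = (12 - (-4)·0.0000 - (-4)·3.0000) / (11) = 2.1818
Iteration 2:
  x1 = (-1 - (3)·-0.6000 - (1)·2.1818) / (7) = -0.1974
  x2 = (-6 - (4)·-1.4286 - (-2)·2.1818) / (10) = 0.4078
  x3 = (12 - (-4)·-1.4286 - (-4)·-0.6000) / (11) = 0.3532
Iteration 3:
  x1 = (-1 - (3)·0.4078 - (1)·0.3532) / (7) = -0.3681
  x2 = (-6 - (4)·-0.1974 - (-2)·0.3532) / (10) = -0.4504
  x3 = (12 - (-4)·-0.1974 - (-4)·0.4078) / (11) = 1.1674
Residual b − A·x = (1.7605, 2.3112, -4.1154); ∞-norm = 4.1154

4.1154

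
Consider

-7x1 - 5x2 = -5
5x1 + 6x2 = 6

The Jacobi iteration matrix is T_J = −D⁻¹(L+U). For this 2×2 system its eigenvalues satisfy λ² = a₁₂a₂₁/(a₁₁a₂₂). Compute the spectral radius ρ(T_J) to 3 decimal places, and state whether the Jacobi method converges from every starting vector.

a₁₂a₂₁/(a₁₁a₂₂) = (-5)·(5) / ((-7)·(6)) = 0.595238
ρ = √|0.595238| = √0.595238 = 0.772
ρ < 1, so Jacobi converges

0.772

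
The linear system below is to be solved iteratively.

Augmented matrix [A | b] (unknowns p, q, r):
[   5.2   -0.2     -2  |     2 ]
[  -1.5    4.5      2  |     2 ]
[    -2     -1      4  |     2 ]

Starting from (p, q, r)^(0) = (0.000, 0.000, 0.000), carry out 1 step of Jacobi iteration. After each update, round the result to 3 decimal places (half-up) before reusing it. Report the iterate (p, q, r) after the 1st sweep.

Iteration 1:
  p = (2 - (-0.2)·0.000 - (-2)·0.000) / (5.2) = 0.385
  q = (2 - (-1.5)·0.000 - (2)·0.000) / (4.5) = 0.444
  r = (2 - (-2)·0.000 - (-1)·0.000) / (4) = 0.500

(0.385, 0.444, 0.500)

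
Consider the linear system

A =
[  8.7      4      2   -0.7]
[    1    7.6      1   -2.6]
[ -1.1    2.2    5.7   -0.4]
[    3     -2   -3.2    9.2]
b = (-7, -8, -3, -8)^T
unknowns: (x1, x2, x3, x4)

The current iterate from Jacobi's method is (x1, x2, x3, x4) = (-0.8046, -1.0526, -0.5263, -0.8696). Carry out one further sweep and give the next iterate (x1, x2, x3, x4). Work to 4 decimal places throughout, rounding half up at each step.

(-0.2696, -1.1750, -0.3363, -1.0191)

One sweep:
  x1 = (-7 - (4)·-1.0526 - (2)·-0.5263 - (-0.7)·-0.8696) / (8.7) = -0.2696
  x2 = (-8 - (1)·-0.8046 - (1)·-0.5263 - (-2.6)·-0.8696) / (7.6) = -1.1750
  x3 = (-3 - (-1.1)·-0.8046 - (2.2)·-1.0526 - (-0.4)·-0.8696) / (5.7) = -0.3363
  x4 = (-8 - (3)·-0.8046 - (-2)·-1.0526 - (-3.2)·-0.5263) / (9.2) = -1.0191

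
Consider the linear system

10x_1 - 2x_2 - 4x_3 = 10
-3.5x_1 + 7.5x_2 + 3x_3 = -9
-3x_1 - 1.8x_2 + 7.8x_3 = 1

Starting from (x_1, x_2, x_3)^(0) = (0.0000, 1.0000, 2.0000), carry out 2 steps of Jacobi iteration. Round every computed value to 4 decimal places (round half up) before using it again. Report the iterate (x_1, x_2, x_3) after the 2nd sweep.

(0.7436, -0.4103, 0.4359)

Iteration 1:
  x_1 = (10 - (-2)·1.0000 - (-4)·2.0000) / (10) = 2.0000
  x_2 = (-9 - (-3.5)·0.0000 - (3)·2.0000) / (7.5) = -2.0000
  x_3 = (1 - (-3)·0.0000 - (-1.8)·1.0000) / (7.8) = 0.3590
Iteration 2:
  x_1 = (10 - (-2)·-2.0000 - (-4)·0.3590) / (10) = 0.7436
  x_2 = (-9 - (-3.5)·2.0000 - (3)·0.3590) / (7.5) = -0.4103
  x_3 = (1 - (-3)·2.0000 - (-1.8)·-2.0000) / (7.8) = 0.4359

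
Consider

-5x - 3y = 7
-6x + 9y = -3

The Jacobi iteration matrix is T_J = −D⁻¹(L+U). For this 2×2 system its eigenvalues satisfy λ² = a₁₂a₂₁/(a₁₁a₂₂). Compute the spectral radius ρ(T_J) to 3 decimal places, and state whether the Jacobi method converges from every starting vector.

a₁₂a₂₁/(a₁₁a₂₂) = (-3)·(-6) / ((-5)·(9)) = -0.400000
ρ = √|-0.400000| = √0.400000 = 0.632
ρ < 1, so Jacobi converges

0.632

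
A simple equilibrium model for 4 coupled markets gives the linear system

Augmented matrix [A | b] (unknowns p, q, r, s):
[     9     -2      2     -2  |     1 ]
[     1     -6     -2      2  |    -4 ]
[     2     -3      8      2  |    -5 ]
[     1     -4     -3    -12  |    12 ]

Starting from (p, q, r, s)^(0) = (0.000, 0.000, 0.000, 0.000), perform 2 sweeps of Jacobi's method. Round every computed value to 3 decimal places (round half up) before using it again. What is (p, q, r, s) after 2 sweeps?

Iteration 1:
  p = (1 - (-2)·0.000 - (2)·0.000 - (-2)·0.000) / (9) = 0.111
  q = (-4 - (1)·0.000 - (-2)·0.000 - (2)·0.000) / (-6) = 0.667
  r = (-5 - (2)·0.000 - (-3)·0.000 - (2)·0.000) / (8) = -0.625
  s = (12 - (1)·0.000 - (-4)·0.000 - (-3)·0.000) / (-12) = -1.000
Iteration 2:
  p = (1 - (-2)·0.667 - (2)·-0.625 - (-2)·-1.000) / (9) = 0.176
  q = (-4 - (1)·0.111 - (-2)·-0.625 - (2)·-1.000) / (-6) = 0.560
  r = (-5 - (2)·0.111 - (-3)·0.667 - (2)·-1.000) / (8) = -0.153
  s = (12 - (1)·0.111 - (-4)·0.667 - (-3)·-0.625) / (-12) = -1.057

(0.176, 0.560, -0.153, -1.057)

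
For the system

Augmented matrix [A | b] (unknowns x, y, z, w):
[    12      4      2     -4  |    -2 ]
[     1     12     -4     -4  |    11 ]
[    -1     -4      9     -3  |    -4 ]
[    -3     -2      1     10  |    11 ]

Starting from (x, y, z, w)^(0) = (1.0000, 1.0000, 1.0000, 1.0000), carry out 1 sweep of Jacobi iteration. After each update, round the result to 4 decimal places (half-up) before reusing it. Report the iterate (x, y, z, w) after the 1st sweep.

(-0.3333, 1.5000, 0.4444, 1.5000)

Iteration 1:
  x = (-2 - (4)·1.0000 - (2)·1.0000 - (-4)·1.0000) / (12) = -0.3333
  y = (11 - (1)·1.0000 - (-4)·1.0000 - (-4)·1.0000) / (12) = 1.5000
  z = (-4 - (-1)·1.0000 - (-4)·1.0000 - (-3)·1.0000) / (9) = 0.4444
  w = (11 - (-3)·1.0000 - (-2)·1.0000 - (1)·1.0000) / (10) = 1.5000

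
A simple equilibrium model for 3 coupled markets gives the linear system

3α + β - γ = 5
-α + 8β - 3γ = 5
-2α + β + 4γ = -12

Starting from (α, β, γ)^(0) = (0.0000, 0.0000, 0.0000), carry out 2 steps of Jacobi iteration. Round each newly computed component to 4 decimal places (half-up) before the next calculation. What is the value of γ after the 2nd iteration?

-2.3229

Iteration 1:
  α = (5 - (1)·0.0000 - (-1)·0.0000) / (3) = 1.6667
  β = (5 - (-1)·0.0000 - (-3)·0.0000) / (8) = 0.6250
  γ = (-12 - (-2)·0.0000 - (1)·0.0000) / (4) = -3.0000
Iteration 2:
  α = (5 - (1)·0.6250 - (-1)·-3.0000) / (3) = 0.4583
  β = (5 - (-1)·1.6667 - (-3)·-3.0000) / (8) = -0.2917
  γ = (-12 - (-2)·1.6667 - (1)·0.6250) / (4) = -2.3229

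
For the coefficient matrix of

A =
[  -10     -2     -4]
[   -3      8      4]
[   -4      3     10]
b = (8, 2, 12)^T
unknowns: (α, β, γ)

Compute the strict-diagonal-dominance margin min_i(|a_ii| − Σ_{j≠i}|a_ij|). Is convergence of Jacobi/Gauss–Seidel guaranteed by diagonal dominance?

row 1: |-10| − (2+4) = 4
row 2: |8| − (3+4) = 1
row 3: |10| − (4+3) = 3
minimum over rows = 1 → strictly diagonally dominant (convergence guaranteed)

1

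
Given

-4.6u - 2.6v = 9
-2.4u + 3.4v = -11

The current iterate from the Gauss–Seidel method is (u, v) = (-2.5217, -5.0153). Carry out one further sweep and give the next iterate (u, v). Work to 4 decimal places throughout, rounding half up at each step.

(0.8782, -2.6154)

One sweep:
  u = (9 - (-2.6)·-5.0153) / (-4.6) = 0.8782
  v = (-11 - (-2.4)·0.8782) / (3.4) = -2.6154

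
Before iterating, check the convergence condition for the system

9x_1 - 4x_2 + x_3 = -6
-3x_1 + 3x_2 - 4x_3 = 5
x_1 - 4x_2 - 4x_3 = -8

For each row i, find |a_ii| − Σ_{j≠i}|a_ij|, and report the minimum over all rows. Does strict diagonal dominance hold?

row 1: |9| − (4+1) = 4
row 2: |3| − (3+4) = -4
row 3: |-4| − (1+4) = -1
minimum over rows = -4 → not strictly diagonally dominant

-4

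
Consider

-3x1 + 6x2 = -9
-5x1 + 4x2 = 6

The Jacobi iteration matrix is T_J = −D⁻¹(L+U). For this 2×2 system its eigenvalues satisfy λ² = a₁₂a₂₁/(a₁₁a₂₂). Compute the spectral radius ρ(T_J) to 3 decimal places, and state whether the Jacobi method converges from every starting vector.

1.581

a₁₂a₂₁/(a₁₁a₂₂) = (6)·(-5) / ((-3)·(4)) = 2.500000
ρ = √|2.500000| = √2.500000 = 1.581
ρ > 1, so Jacobi diverges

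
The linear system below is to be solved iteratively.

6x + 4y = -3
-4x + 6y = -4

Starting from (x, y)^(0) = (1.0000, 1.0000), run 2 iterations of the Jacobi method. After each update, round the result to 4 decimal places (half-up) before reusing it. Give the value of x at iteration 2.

-0.5000

Iteration 1:
  x = (-3 - (4)·1.0000) / (6) = -1.1667
  y = (-4 - (-4)·1.0000) / (6) = 0.0000
Iteration 2:
  x = (-3 - (4)·0.0000) / (6) = -0.5000
  y = (-4 - (-4)·-1.1667) / (6) = -1.4445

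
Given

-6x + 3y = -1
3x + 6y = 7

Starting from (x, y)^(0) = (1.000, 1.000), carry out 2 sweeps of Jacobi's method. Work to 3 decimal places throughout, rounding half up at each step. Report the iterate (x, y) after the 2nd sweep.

Iteration 1:
  x = (-1 - (3)·1.000) / (-6) = 0.667
  y = (7 - (3)·1.000) / (6) = 0.667
Iteration 2:
  x = (-1 - (3)·0.667) / (-6) = 0.500
  y = (7 - (3)·0.667) / (6) = 0.833

(0.500, 0.833)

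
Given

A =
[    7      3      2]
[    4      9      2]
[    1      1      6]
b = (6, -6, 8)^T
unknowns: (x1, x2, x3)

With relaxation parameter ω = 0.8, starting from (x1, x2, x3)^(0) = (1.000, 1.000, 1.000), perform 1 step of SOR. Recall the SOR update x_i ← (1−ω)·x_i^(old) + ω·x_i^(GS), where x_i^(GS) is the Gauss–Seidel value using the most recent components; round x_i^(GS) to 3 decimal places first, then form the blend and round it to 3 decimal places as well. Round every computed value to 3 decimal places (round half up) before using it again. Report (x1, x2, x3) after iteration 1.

(0.314, -0.622, 1.308)

Iteration 1:
  x1: GS value = (6 - (3)·1.000 - (2)·1.000) / (7) = 0.143;  x1 ← (1−ω)·1.000 + ω·0.143 = 0.314
  x2: GS value = (-6 - (4)·0.314 - (2)·1.000) / (9) = -1.028;  x2 ← (1−ω)·1.000 + ω·-1.028 = -0.622
  x3: GS value = (8 - (1)·0.314 - (1)·-0.622) / (6) = 1.385;  x3 ← (1−ω)·1.000 + ω·1.385 = 1.308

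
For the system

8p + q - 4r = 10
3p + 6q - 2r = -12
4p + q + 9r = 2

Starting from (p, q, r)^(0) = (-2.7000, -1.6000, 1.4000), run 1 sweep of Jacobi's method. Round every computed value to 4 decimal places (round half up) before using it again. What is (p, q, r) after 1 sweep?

Iteration 1:
  p = (10 - (1)·-1.6000 - (-4)·1.4000) / (8) = 2.1500
  q = (-12 - (3)·-2.7000 - (-2)·1.4000) / (6) = -0.1833
  r = (2 - (4)·-2.7000 - (1)·-1.6000) / (9) = 1.6000

(2.1500, -0.1833, 1.6000)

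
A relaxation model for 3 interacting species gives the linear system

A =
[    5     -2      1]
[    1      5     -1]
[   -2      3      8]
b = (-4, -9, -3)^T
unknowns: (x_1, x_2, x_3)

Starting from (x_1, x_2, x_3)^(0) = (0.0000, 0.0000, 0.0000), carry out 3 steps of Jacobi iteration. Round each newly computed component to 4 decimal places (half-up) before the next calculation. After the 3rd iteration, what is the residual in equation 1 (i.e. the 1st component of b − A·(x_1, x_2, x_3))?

0.6411

Iteration 1:
  x_1 = (-4 - (-2)·0.0000 - (1)·0.0000) / (5) = -0.8000
  x_2 = (-9 - (1)·0.0000 - (-1)·0.0000) / (5) = -1.8000
  x_3 = (-3 - (-2)·0.0000 - (3)·0.0000) / (8) = -0.3750
Iteration 2:
  x_1 = (-4 - (-2)·-1.8000 - (1)·-0.3750) / (5) = -1.4450
  x_2 = (-9 - (1)·-0.8000 - (-1)·-0.3750) / (5) = -1.7150
  x_3 = (-3 - (-2)·-0.8000 - (3)·-1.8000) / (8) = 0.1000
Iteration 3:
  x_1 = (-4 - (-2)·-1.7150 - (1)·0.1000) / (5) = -1.5060
  x_2 = (-9 - (1)·-1.4450 - (-1)·0.1000) / (5) = -1.4910
  x_3 = (-3 - (-2)·-1.4450 - (3)·-1.7150) / (8) = -0.0931
Residual b − A·x = (0.6411, -0.1321, -0.7942)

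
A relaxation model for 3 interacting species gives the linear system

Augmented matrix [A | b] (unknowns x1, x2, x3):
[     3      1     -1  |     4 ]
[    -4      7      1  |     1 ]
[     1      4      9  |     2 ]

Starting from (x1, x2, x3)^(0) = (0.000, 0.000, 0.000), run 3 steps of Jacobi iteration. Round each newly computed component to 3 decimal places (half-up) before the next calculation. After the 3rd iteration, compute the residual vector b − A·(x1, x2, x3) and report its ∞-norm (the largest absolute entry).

Iteration 1:
  x1 = (4 - (1)·0.000 - (-1)·0.000) / (3) = 1.333
  x2 = (1 - (-4)·0.000 - (1)·0.000) / (7) = 0.143
  x3 = (2 - (1)·0.000 - (4)·0.000) / (9) = 0.222
Iteration 2:
  x1 = (4 - (1)·0.143 - (-1)·0.222) / (3) = 1.360
  x2 = (1 - (-4)·1.333 - (1)·0.222) / (7) = 0.873
  x3 = (2 - (1)·1.333 - (4)·0.143) / (9) = 0.011
Iteration 3:
  x1 = (4 - (1)·0.873 - (-1)·0.011) / (3) = 1.046
  x2 = (1 - (-4)·1.360 - (1)·0.011) / (7) = 0.918
  x3 = (2 - (1)·1.360 - (4)·0.873) / (9) = -0.317
Residual b − A·x = (-0.373, -0.925, 0.135); ∞-norm = 0.925

0.925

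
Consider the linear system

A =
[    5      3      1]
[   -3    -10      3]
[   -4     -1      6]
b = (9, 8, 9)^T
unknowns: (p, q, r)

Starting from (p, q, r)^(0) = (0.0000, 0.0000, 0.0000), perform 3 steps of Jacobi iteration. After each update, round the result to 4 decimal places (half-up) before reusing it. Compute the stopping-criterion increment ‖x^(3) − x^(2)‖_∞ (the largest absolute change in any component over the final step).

0.2660

Iteration 1:
  p = (9 - (3)·0.0000 - (1)·0.0000) / (5) = 1.8000
  q = (8 - (-3)·0.0000 - (3)·0.0000) / (-10) = -0.8000
  r = (9 - (-4)·0.0000 - (-1)·0.0000) / (6) = 1.5000
Iteration 2:
  p = (9 - (3)·-0.8000 - (1)·1.5000) / (5) = 1.9800
  q = (8 - (-3)·1.8000 - (3)·1.5000) / (-10) = -0.8900
  r = (9 - (-4)·1.8000 - (-1)·-0.8000) / (6) = 2.5667
Iteration 3:
  p = (9 - (3)·-0.8900 - (1)·2.5667) / (5) = 1.8207
  q = (8 - (-3)·1.9800 - (3)·2.5667) / (-10) = -0.6240
  r = (9 - (-4)·1.9800 - (-1)·-0.8900) / (6) = 2.6717
Change: (-0.1593, 0.2660, 0.1050) → max |·| = 0.2660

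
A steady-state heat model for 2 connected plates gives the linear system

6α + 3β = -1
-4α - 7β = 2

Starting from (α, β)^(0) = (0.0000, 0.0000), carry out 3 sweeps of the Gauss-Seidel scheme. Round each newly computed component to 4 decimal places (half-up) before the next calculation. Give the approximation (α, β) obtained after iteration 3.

(-0.0442, -0.2605)

Iteration 1:
  α = (-1 - (3)·0.0000) / (6) = -0.1667
  β = (2 - (-4)·-0.1667) / (-7) = -0.1905
Iteration 2:
  α = (-1 - (3)·-0.1905) / (6) = -0.0714
  β = (2 - (-4)·-0.0714) / (-7) = -0.2449
Iteration 3:
  α = (-1 - (3)·-0.2449) / (6) = -0.0442
  β = (2 - (-4)·-0.0442) / (-7) = -0.2605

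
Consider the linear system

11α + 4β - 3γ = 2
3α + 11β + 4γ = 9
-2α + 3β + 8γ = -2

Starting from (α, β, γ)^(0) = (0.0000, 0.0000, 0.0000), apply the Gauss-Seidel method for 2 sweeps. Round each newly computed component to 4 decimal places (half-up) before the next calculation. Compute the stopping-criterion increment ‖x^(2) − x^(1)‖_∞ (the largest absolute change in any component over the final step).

0.4139

Iteration 1:
  α = (2 - (4)·0.0000 - (-3)·0.0000) / (11) = 0.1818
  β = (9 - (3)·0.1818 - (4)·0.0000) / (11) = 0.7686
  γ = (-2 - (-2)·0.1818 - (3)·0.7686) / (8) = -0.4928
Iteration 2:
  α = (2 - (4)·0.7686 - (-3)·-0.4928) / (11) = -0.2321
  β = (9 - (3)·-0.2321 - (4)·-0.4928) / (11) = 1.0607
  γ = (-2 - (-2)·-0.2321 - (3)·1.0607) / (8) = -0.7058
Change: (-0.4139, 0.2921, -0.2130) → max |·| = 0.4139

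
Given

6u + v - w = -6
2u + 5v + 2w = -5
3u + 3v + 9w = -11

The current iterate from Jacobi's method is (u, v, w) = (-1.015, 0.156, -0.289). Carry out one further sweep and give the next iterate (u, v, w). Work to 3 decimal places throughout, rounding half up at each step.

One sweep:
  u = (-6 - (1)·0.156 - (-1)·-0.289) / (6) = -1.074
  v = (-5 - (2)·-1.015 - (2)·-0.289) / (5) = -0.478
  w = (-11 - (3)·-1.015 - (3)·0.156) / (9) = -0.936

(-1.074, -0.478, -0.936)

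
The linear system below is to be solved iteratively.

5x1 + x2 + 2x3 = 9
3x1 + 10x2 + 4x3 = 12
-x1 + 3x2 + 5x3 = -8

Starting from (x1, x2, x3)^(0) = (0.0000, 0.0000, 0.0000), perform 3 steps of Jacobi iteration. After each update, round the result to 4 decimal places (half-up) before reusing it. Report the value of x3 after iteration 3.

Iteration 1:
  x1 = (9 - (1)·0.0000 - (2)·0.0000) / (5) = 1.8000
  x2 = (12 - (3)·0.0000 - (4)·0.0000) / (10) = 1.2000
  x3 = (-8 - (-1)·0.0000 - (3)·0.0000) / (5) = -1.6000
Iteration 2:
  x1 = (9 - (1)·1.2000 - (2)·-1.6000) / (5) = 2.2000
  x2 = (12 - (3)·1.8000 - (4)·-1.6000) / (10) = 1.3000
  x3 = (-8 - (-1)·1.8000 - (3)·1.2000) / (5) = -1.9600
Iteration 3:
  x1 = (9 - (1)·1.3000 - (2)·-1.9600) / (5) = 2.3240
  x2 = (12 - (3)·2.2000 - (4)·-1.9600) / (10) = 1.3240
  x3 = (-8 - (-1)·2.2000 - (3)·1.3000) / (5) = -1.9400

-1.9400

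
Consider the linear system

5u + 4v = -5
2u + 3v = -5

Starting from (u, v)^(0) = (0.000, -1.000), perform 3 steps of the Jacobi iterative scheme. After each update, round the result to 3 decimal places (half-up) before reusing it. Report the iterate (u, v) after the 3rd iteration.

Iteration 1:
  u = (-5 - (4)·-1.000) / (5) = -0.200
  v = (-5 - (2)·0.000) / (3) = -1.667
Iteration 2:
  u = (-5 - (4)·-1.667) / (5) = 0.334
  v = (-5 - (2)·-0.200) / (3) = -1.533
Iteration 3:
  u = (-5 - (4)·-1.533) / (5) = 0.226
  v = (-5 - (2)·0.334) / (3) = -1.889

(0.226, -1.889)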